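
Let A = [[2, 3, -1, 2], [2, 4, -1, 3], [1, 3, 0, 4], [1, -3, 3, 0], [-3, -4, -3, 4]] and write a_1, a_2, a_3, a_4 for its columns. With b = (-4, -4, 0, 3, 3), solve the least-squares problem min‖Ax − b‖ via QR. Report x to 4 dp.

a_1 = (2, 2, 1, 1, -3); ‖a_1‖ = 4.3589, so e_1 = (0.4588, 0.4588, 0.2294, 0.2294, -0.6882).
e_1·a_2 = 0.4588·3 + 0.4588·4 + 0.2294·3 + 0.2294·(-3) + (-0.6882)·(-4) = 5.9648.
u_2 = a_2 − 5.9648·e_1 = (0.2632, 1.2632, 1.6316, -4.3684, 0.1053).
‖u_2‖ = 4.8395, so e_2 = (0.0544, 0.2610, 0.3371, -0.9027, 0.0218).
e_1·a_3 = 0.4588·(-1) + 0.4588·(-1) + 0.2294·0 + 0.2294·3 + (-0.6882)·(-3) = 1.8353; e_2·a_3 = 0.0544·(-1) + 0.2610·(-1) + 0.3371·0 + (-0.9027)·3 + 0.0218·(-3) = -3.0886.
u_3 = a_3 − 1.8353·e_1 + 3.0886·e_2 = (-1.6742, -1.0360, 0.6202, -0.2090, -1.6697).
‖u_3‖ = 2.6631, so e_3 = (-0.6286, -0.3890, 0.2329, -0.0785, -0.6270).
e_1·a_4 = 0.4588·2 + 0.4588·3 + 0.2294·4 + 0.2294·0 + (-0.6882)·4 = 0.4588; e_2·a_4 = 0.0544·2 + 0.2610·3 + 0.3371·4 + (-0.9027)·0 + 0.0218·4 = 2.3273; e_3·a_4 = (-0.6286)·2 + (-0.3890)·3 + 0.2329·4 + (-0.0785)·0 + (-0.6270)·4 = -4.0006.
u_4 = a_4 − 0.4588·e_1 − 2.3273·e_2 + 4.0006·e_3 = (-0.8520, 0.6258, 4.0418, 1.6816, 1.7570).
‖u_4‖ = 4.8341, so e_4 = (-0.1763, 0.1295, 0.8361, 0.3479, 0.3635).
Qᵀb = (-5.0471, -3.9043, 1.9543, 2.3211).
Back-substitute: x_4 = 2.3211/4.8341 = 0.4802.
x_3 = (1.9543 + 4.0006·0.4802)/2.6631 = 1.4551.
x_2 = (-3.9043 + 3.0886·1.4551 − 2.3273·0.4802)/4.8395 = -0.1090.
x_1 = (-5.0471 − 5.9648·(-0.1090) − 1.8353·1.4551 − 0.4588·0.4802)/4.3589 = -1.6720.

x = (-1.6720, -0.1090, 1.4551, 0.4802)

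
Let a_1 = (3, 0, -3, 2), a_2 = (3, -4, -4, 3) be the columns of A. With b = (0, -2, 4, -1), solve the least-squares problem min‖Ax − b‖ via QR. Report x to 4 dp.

x = (-1.0863, 0.3666)

q_1 = a_1/‖a_1‖ = (3, 0, -3, 2)/4.6904 = (0.6396, 0.0000, -0.6396, 0.4264).
r_{12} = q_1·a_2 = 5.7564.
u_2 = a_2 − 5.7564·q_1 = (-0.6818, -4.0000, -0.3182, 0.5455).
‖u_2‖ = 4.1065, so q_2 = (-0.1660, -0.9741, -0.0775, 0.1328).
Qᵀb = (-2.9848, 1.5054).
Back-substitute: x_2 = 1.5054/4.1065 = 0.3666.
x_1 = (-2.9848 − 5.7564·0.3666)/4.6904 = -1.0863.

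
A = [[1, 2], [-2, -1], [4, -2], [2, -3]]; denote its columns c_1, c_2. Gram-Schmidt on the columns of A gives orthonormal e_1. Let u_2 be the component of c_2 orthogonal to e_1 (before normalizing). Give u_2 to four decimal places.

u_2 = (2.4000, -1.8000, -0.4000, -2.2000)

c_1 = (1, -2, 4, 2); ‖c_1‖ = 5.0000, so e_1 = (0.2000, -0.4000, 0.8000, 0.4000).
e_1·c_2 = 0.2000·2 + (-0.4000)·(-1) + 0.8000·(-2) + 0.4000·(-3) = -2.0000.
u_2 = c_2 + 2.0000·e_1 = (2.4000, -1.8000, -0.4000, -2.2000).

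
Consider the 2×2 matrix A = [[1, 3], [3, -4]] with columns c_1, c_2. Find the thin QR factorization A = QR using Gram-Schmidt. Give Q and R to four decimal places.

Q = [[0.3162, 0.9487], [0.9487, -0.3162]], R = [[3.1623, -2.8460], [0.0000, 4.1110]]

e_1 = c_1/‖c_1‖ = (1, 3)/3.1623 = (0.3162, 0.9487).
r_{12} = e_1·c_2 = -2.8460.
u_2 = c_2 + 2.8460·e_1 = (3.9000, -1.3000).
‖u_2‖ = 4.1110, so e_2 = (0.9487, -0.3162).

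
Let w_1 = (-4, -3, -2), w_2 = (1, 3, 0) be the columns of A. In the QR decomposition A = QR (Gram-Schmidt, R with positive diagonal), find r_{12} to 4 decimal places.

w_1 = (-4, -3, -2); ‖w_1‖ = 5.3852, so e_1 = (-0.7428, -0.5571, -0.3714).
r_{12} = e_1·w_2 = -2.4140.

r_{12} = -2.4140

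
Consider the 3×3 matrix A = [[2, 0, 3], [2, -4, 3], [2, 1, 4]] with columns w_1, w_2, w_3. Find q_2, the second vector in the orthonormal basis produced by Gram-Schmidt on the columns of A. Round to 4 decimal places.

w_1 = (2, 2, 2); ‖w_1‖ = 3.4641, so q_1 = (0.5774, 0.5774, 0.5774).
q_1·w_2 = 0.5774·0 + 0.5774·(-4) + 0.5774·1 = -1.7321.
u_2 = w_2 + 1.7321·q_1 = (1.0000, -3.0000, 2.0000).
‖u_2‖ = 3.7417, so q_2 = (0.2673, -0.8018, 0.5345).

q_2 = (0.2673, -0.8018, 0.5345)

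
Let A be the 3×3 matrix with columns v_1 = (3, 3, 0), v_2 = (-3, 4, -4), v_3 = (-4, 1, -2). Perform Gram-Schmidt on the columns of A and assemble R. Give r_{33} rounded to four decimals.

e_1 = v_1/‖v_1‖ = (3, 3, 0)/4.2426 = (0.7071, 0.7071, 0.0000).
r_{12} = e_1·v_2 = 0.7071.
u_2 = v_2 − 0.7071·e_1 = (-3.5000, 3.5000, -4.0000).
‖u_2‖ = 6.3640, so e_2 = (-0.5500, 0.5500, -0.6285).
r_{13} = e_1·v_3 = -2.1213; r_{23} = e_2·v_3 = 4.0069.
u_3 = v_3 + 2.1213·e_1 − 4.0069·e_2 = (-0.2963, 0.2963, 0.5185).
r_{33} = ‖u_3‖ = 0.6667.

r_{33} = 0.6667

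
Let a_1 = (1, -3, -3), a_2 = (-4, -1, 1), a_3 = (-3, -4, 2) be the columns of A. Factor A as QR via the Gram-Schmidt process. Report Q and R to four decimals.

q_1 = a_1/‖a_1‖ = (1, -3, -3)/4.3589 = (0.2294, -0.6882, -0.6882).
r_{12} = q_1·a_2 = -0.9177.
u_2 = a_2 + 0.9177·q_1 = (-3.7895, -1.6316, 0.3684).
‖u_2‖ = 4.1422, so q_2 = (-0.9148, -0.3939, 0.0889).
r_{13} = q_1·a_3 = 0.6882; r_{23} = q_2·a_3 = 4.4980.
u_3 = a_3 − 0.6882·q_1 − 4.4980·q_2 = (0.9571, -1.7546, 2.0736).
‖u_3‖ = 2.8800, so q_3 = (0.3323, -0.6092, 0.7200).

Q = [[0.2294, -0.9148, 0.3323], [-0.6882, -0.3939, -0.6092], [-0.6882, 0.0889, 0.7200]], R = [[4.3589, -0.9177, 0.6882], [0.0000, 4.1422, 4.4980], [0.0000, 0.0000, 2.8800]]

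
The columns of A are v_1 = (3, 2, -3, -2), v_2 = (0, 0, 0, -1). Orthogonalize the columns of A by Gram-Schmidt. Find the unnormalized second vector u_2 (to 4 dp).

v_1 = (3, 2, -3, -2); ‖v_1‖ = 5.0990, so q_1 = (0.5883, 0.3922, -0.5883, -0.3922).
q_1·v_2 = 0.5883·0 + 0.3922·0 + (-0.5883)·0 + (-0.3922)·(-1) = 0.3922.
u_2 = v_2 − 0.3922·q_1 = (-0.2308, -0.1538, 0.2308, -0.8462).

u_2 = (-0.2308, -0.1538, 0.2308, -0.8462)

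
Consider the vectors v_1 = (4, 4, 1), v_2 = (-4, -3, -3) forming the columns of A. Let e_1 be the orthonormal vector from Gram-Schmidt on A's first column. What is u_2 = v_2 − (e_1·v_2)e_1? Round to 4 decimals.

v_1 = (4, 4, 1); ‖v_1‖ = 5.7446, so e_1 = (0.6963, 0.6963, 0.1741).
e_1·v_2 = 0.6963·(-4) + 0.6963·(-3) + 0.1741·(-3) = -5.3964.
u_2 = v_2 + 5.3964·e_1 = (-0.2424, 0.7576, -2.0606).

u_2 = (-0.2424, 0.7576, -2.0606)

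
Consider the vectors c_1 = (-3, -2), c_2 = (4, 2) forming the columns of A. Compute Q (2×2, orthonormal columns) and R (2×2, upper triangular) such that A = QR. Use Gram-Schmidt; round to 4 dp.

e_1 = c_1/‖c_1‖ = (-3, -2)/3.6056 = (-0.8321, -0.5547).
r_{12} = e_1·c_2 = -4.4376.
u_2 = c_2 + 4.4376·e_1 = (0.3077, -0.4615).
‖u_2‖ = 0.5547, so e_2 = (0.5547, -0.8321).

Q = [[-0.8321, 0.5547], [-0.5547, -0.8321]], R = [[3.6056, -4.4376], [0.0000, 0.5547]]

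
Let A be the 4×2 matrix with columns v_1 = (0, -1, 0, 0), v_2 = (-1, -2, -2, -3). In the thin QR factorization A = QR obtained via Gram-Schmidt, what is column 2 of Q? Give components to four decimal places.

q_2 = (-0.2673, 0.0000, -0.5345, -0.8018)

q_1 = v_1/‖v_1‖ = (0, -1, 0, 0)/1.0000 = (0.0000, -1.0000, 0.0000, 0.0000).
r_{12} = q_1·v_2 = 2.0000.
u_2 = v_2 − 2.0000·q_1 = (-1.0000, 0.0000, -2.0000, -3.0000).
‖u_2‖ = 3.7417, so q_2 = (-0.2673, 0.0000, -0.5345, -0.8018).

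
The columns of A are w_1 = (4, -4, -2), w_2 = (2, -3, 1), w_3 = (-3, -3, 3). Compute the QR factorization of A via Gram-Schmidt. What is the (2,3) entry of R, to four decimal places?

w_1 = (4, -4, -2); ‖w_1‖ = 6.0000, so e_1 = (0.6667, -0.6667, -0.3333).
e_1·w_2 = 0.6667·2 + (-0.6667)·(-3) + (-0.3333)·1 = 3.0000.
u_2 = w_2 − 3.0000·e_1 = (0.0000, -1.0000, 2.0000).
‖u_2‖ = 2.2361, so e_2 = (0.0000, -0.4472, 0.8944).
r_{23} = e_2·w_3 = 4.0249.

r_{23} = 4.0249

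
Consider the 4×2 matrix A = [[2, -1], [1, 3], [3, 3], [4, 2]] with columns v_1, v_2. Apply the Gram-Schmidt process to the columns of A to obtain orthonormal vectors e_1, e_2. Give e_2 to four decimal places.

e_2 = (-0.6299, 0.6871, 0.3436, -0.1145)

v_1 = (2, 1, 3, 4); ‖v_1‖ = 5.4772, so e_1 = (0.3651, 0.1826, 0.5477, 0.7303).
e_1·v_2 = 0.3651·(-1) + 0.1826·3 + 0.5477·3 + 0.7303·2 = 3.2863.
u_2 = v_2 − 3.2863·e_1 = (-2.2000, 2.4000, 1.2000, -0.4000).
‖u_2‖ = 3.4928, so e_2 = (-0.6299, 0.6871, 0.3436, -0.1145).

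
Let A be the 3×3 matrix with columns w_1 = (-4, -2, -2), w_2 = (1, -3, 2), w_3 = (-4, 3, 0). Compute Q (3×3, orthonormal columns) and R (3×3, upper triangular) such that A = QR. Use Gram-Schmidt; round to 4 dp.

Q = [[-0.8165, 0.1792, -0.5488], [-0.4082, -0.8514, 0.3293], [-0.4082, 0.4929, 0.7683]], R = [[4.8990, -0.4082, 2.0412], [0.0000, 3.7193, -3.2712], [0.0000, 0.0000, 3.1832]]

w_1 = (-4, -2, -2); ‖w_1‖ = 4.8990, so e_1 = (-0.8165, -0.4082, -0.4082).
e_1·w_2 = (-0.8165)·1 + (-0.4082)·(-3) + (-0.4082)·2 = -0.4082.
u_2 = w_2 + 0.4082·e_1 = (0.6667, -3.1667, 1.8333).
‖u_2‖ = 3.7193, so e_2 = (0.1792, -0.8514, 0.4929).
e_1·w_3 = (-0.8165)·(-4) + (-0.4082)·3 + (-0.4082)·0 = 2.0412; e_2·w_3 = 0.1792·(-4) + (-0.8514)·3 + 0.4929·0 = -3.2712.
u_3 = w_3 − 2.0412·e_1 + 3.2712·e_2 = (-1.7470, 1.0482, 2.4458).
‖u_3‖ = 3.1832, so e_3 = (-0.5488, 0.3293, 0.7683).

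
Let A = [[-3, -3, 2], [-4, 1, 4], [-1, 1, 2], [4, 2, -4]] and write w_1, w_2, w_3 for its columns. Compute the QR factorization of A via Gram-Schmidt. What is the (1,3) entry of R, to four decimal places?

w_1 = (-3, -4, -1, 4); ‖w_1‖ = 6.4807, so e_1 = (-0.4629, -0.6172, -0.1543, 0.6172).
r_{13} = e_1·w_3 = -6.1721.

r_{13} = -6.1721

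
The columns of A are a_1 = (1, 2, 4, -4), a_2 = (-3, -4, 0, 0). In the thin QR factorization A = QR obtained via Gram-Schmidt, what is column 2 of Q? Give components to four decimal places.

q_2 = (-0.5798, -0.7305, 0.2551, -0.2551)

a_1 = (1, 2, 4, -4); ‖a_1‖ = 6.0828, so q_1 = (0.1644, 0.3288, 0.6576, -0.6576).
q_1·a_2 = 0.1644·(-3) + 0.3288·(-4) + 0.6576·0 + (-0.6576)·0 = -1.8084.
u_2 = a_2 + 1.8084·q_1 = (-2.7027, -3.4054, 1.1892, -1.1892).
‖u_2‖ = 4.6615, so q_2 = (-0.5798, -0.7305, 0.2551, -0.2551).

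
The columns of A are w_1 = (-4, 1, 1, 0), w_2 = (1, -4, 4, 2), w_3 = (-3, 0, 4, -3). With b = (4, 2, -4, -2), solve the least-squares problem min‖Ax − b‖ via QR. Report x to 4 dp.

e_1 = w_1/‖w_1‖ = (-4, 1, 1, 0)/4.2426 = (-0.9428, 0.2357, 0.2357, 0.0000).
r_{12} = e_1·w_2 = -0.9428.
u_2 = w_2 + 0.9428·e_1 = (0.1111, -3.7778, 4.2222, 2.0000).
‖u_2‖ = 6.0093, so e_2 = (0.0185, -0.6287, 0.7026, 0.3328).
r_{13} = e_1·w_3 = 3.7712; r_{23} = e_2·w_3 = 1.7566.
u_3 = w_3 − 3.7712·e_1 − 1.7566·e_2 = (0.5231, 0.2154, 1.8769, -3.5846).
‖u_3‖ = 4.0856, so e_3 = (0.1280, 0.0527, 0.4594, -0.8774).
Qᵀb = (-4.2426, -4.6595, 0.5347).
Back-substitute: x_3 = 0.5347/4.0856 = 0.1309.
x_2 = (-4.6595 − 1.7566·0.1309)/6.0093 = -0.8136.
x_1 = (-4.2426 + 0.9428·(-0.8136) − 3.7712·0.1309)/4.2426 = -1.2971.

x = (-1.2971, -0.8136, 0.1309)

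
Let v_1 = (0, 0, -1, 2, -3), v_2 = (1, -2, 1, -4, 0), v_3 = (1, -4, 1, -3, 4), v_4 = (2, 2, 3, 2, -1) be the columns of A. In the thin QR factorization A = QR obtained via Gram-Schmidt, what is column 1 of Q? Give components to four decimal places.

e_1 = (0.0000, 0.0000, -0.2673, 0.5345, -0.8018)

e_1 = v_1/‖v_1‖ = (0, 0, -1, 2, -3)/3.7417 = (0.0000, 0.0000, -0.2673, 0.5345, -0.8018).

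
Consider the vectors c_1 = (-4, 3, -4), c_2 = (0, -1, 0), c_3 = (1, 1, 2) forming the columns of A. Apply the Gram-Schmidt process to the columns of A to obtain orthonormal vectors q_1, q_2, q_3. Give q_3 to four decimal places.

c_1 = (-4, 3, -4); ‖c_1‖ = 6.4031, so q_1 = (-0.6247, 0.4685, -0.6247).
q_1·c_2 = (-0.6247)·0 + 0.4685·(-1) + (-0.6247)·0 = -0.4685.
u_2 = c_2 + 0.4685·q_1 = (-0.2927, -0.7805, -0.2927).
‖u_2‖ = 0.8835, so q_2 = (-0.3313, -0.8835, -0.3313).
q_1·c_3 = (-0.6247)·1 + 0.4685·1 + (-0.6247)·2 = -1.4056; q_2·c_3 = (-0.3313)·1 + (-0.8835)·1 + (-0.3313)·2 = -1.8773.
u_3 = c_3 + 1.4056·q_1 + 1.8773·q_2 = (-0.5000, 0.0000, 0.5000).
‖u_3‖ = 0.7071, so q_3 = (-0.7071, 0.0000, 0.7071).

q_3 = (-0.7071, 0.0000, 0.7071)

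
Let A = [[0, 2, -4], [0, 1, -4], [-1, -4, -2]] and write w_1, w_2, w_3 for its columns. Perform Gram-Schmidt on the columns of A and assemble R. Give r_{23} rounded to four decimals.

r_{23} = -5.3666

w_1 = (0, 0, -1); ‖w_1‖ = 1.0000, so q_1 = (0.0000, 0.0000, -1.0000).
q_1·w_2 = 0.0000·2 + 0.0000·1 + (-1.0000)·(-4) = 4.0000.
u_2 = w_2 − 4.0000·q_1 = (2.0000, 1.0000, 0.0000).
‖u_2‖ = 2.2361, so q_2 = (0.8944, 0.4472, 0.0000).
r_{23} = q_2·w_3 = -5.3666.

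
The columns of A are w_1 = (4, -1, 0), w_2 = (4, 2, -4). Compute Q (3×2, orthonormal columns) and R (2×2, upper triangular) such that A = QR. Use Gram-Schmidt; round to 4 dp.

e_1 = w_1/‖w_1‖ = (4, -1, 0)/4.1231 = (0.9701, -0.2425, 0.0000).
r_{12} = e_1·w_2 = 3.3955.
u_2 = w_2 − 3.3955·e_1 = (0.7059, 2.8235, -4.0000).
‖u_2‖ = 4.9468, so e_2 = (0.1427, 0.5708, -0.8086).

Q = [[0.9701, 0.1427], [-0.2425, 0.5708], [0.0000, -0.8086]], R = [[4.1231, 3.3955], [0.0000, 4.9468]]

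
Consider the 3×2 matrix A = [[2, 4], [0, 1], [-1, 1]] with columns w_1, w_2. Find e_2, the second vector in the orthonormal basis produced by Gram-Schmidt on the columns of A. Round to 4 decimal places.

e_2 = (0.4191, 0.3492, 0.8381)

e_1 = w_1/‖w_1‖ = (2, 0, -1)/2.2361 = (0.8944, 0.0000, -0.4472).
r_{12} = e_1·w_2 = 3.1305.
u_2 = w_2 − 3.1305·e_1 = (1.2000, 1.0000, 2.4000).
‖u_2‖ = 2.8636, so e_2 = (0.4191, 0.3492, 0.8381).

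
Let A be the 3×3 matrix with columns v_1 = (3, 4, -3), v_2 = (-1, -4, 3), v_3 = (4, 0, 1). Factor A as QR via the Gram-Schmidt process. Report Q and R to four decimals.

v_1 = (3, 4, -3); ‖v_1‖ = 5.8310, so q_1 = (0.5145, 0.6860, -0.5145).
q_1·v_2 = 0.5145·(-1) + 0.6860·(-4) + (-0.5145)·3 = -4.8020.
u_2 = v_2 + 4.8020·q_1 = (1.4706, -0.7059, 0.5294).
‖u_2‖ = 1.7150, so q_2 = (0.8575, -0.4116, 0.3087).
q_1·v_3 = 0.5145·4 + 0.6860·0 + (-0.5145)·1 = 1.5435; q_2·v_3 = 0.8575·4 + (-0.4116)·0 + 0.3087·1 = 3.7387.
u_3 = v_3 − 1.5435·q_1 − 3.7387·q_2 = (0.0000, 0.4800, 0.6400).
‖u_3‖ = 0.8000, so q_3 = (0.0000, 0.6000, 0.8000).

Q = [[0.5145, 0.8575, 0.0000], [0.6860, -0.4116, 0.6000], [-0.5145, 0.3087, 0.8000]], R = [[5.8310, -4.8020, 1.5435], [0.0000, 1.7150, 3.7387], [0.0000, 0.0000, 0.8000]]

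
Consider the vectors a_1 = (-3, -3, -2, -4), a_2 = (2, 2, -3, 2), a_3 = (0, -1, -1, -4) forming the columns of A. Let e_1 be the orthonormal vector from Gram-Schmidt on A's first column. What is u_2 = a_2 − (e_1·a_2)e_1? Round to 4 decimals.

u_2 = (0.8947, 0.8947, -3.7368, 0.5263)

e_1 = a_1/‖a_1‖ = (-3, -3, -2, -4)/6.1644 = (-0.4867, -0.4867, -0.3244, -0.6489).
r_{12} = e_1·a_2 = -2.2711.
u_2 = a_2 + 2.2711·e_1 = (0.8947, 0.8947, -3.7368, 0.5263).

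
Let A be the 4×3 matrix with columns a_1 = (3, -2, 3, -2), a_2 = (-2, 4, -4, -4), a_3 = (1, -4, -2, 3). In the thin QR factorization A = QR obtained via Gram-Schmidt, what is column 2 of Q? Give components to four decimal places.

a_1 = (3, -2, 3, -2); ‖a_1‖ = 5.0990, so e_1 = (0.5883, -0.3922, 0.5883, -0.3922).
e_1·a_2 = 0.5883·(-2) + (-0.3922)·4 + 0.5883·(-4) + (-0.3922)·(-4) = -3.5301.
u_2 = a_2 + 3.5301·e_1 = (0.0769, 2.6154, -1.9231, -5.3846).
‖u_2‖ = 6.2880, so e_2 = (0.0122, 0.4159, -0.3058, -0.8563).

e_2 = (0.0122, 0.4159, -0.3058, -0.8563)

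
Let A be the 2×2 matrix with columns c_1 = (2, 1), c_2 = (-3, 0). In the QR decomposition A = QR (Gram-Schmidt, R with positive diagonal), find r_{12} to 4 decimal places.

c_1 = (2, 1); ‖c_1‖ = 2.2361, so e_1 = (0.8944, 0.4472).
r_{12} = e_1·c_2 = -2.6833.

r_{12} = -2.6833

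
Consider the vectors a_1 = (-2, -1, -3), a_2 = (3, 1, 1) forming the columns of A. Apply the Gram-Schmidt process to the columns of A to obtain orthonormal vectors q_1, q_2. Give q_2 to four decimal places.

q_2 = (0.8001, 0.1455, -0.5819)

a_1 = (-2, -1, -3); ‖a_1‖ = 3.7417, so q_1 = (-0.5345, -0.2673, -0.8018).
q_1·a_2 = (-0.5345)·3 + (-0.2673)·1 + (-0.8018)·1 = -2.6726.
u_2 = a_2 + 2.6726·q_1 = (1.5714, 0.2857, -1.1429).
‖u_2‖ = 1.9640, so q_2 = (0.8001, 0.1455, -0.5819).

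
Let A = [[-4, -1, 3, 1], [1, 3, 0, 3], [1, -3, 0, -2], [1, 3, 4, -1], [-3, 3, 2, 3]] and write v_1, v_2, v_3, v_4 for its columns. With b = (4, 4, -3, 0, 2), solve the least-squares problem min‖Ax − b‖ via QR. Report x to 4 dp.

q_1 = v_1/‖v_1‖ = (-4, 1, 1, 1, -3)/5.2915 = (-0.7559, 0.1890, 0.1890, 0.1890, -0.5669).
r_{12} = q_1·v_2 = -0.3780.
u_2 = v_2 + 0.3780·q_1 = (-1.2857, 3.0714, -2.9286, 3.0714, 2.7857).
‖u_2‖ = 6.0710, so q_2 = (-0.2118, 0.5059, -0.4824, 0.5059, 0.4589).
r_{13} = q_1·v_3 = -2.6458; r_{23} = q_2·v_3 = 2.3060.
u_3 = v_3 + 2.6458·q_1 − 2.3060·q_2 = (1.4884, -0.6667, 1.6124, 3.3333, -0.5581).
‖u_3‖ = 4.0844, so q_3 = (0.3644, -0.1632, 0.3948, 0.8161, -0.1367).
r_{14} = q_1·v_4 = -2.4568; r_{24} = q_2·v_4 = 3.1414; r_{34} = q_3·v_4 = -2.1409.
u_4 = v_4 + 2.4568·q_1 − 3.1414·q_2 + 2.1409·q_3 = (0.5883, 1.5256, 0.8248, -0.3778, -0.1269).
‖u_4‖ = 1.8742, so q_4 = (0.3139, 0.8140, 0.4401, -0.2016, -0.0677).
Qᵀb = (-3.9686, 3.5414, -0.6529, 3.0559).
Back-substitute: x_4 = 3.0559/1.8742 = 1.6305.
x_3 = (-0.6529 + 2.1409·1.6305)/4.0844 = 0.6948.
x_2 = (3.5414 − 2.3060·0.6948 − 3.1414·1.6305)/6.0710 = -0.5243.
x_1 = (-3.9686 + 0.3780·(-0.5243) + 2.6458·0.6948 + 2.4568·1.6305)/5.2915 = 0.3170.

x = (0.3170, -0.5243, 0.6948, 1.6305)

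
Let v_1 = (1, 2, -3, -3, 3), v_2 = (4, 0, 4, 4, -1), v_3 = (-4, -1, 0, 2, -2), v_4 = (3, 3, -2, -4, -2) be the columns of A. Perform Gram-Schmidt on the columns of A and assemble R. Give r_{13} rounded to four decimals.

q_1 = v_1/‖v_1‖ = (1, 2, -3, -3, 3)/5.6569 = (0.1768, 0.3536, -0.5303, -0.5303, 0.5303).
r_{13} = q_1·v_3 = -3.1820.

r_{13} = -3.1820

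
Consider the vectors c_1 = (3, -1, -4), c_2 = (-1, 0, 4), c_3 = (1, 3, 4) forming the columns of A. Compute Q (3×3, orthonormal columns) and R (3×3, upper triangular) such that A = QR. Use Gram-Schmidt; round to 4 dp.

c_1 = (3, -1, -4); ‖c_1‖ = 5.0990, so e_1 = (0.5883, -0.1961, -0.7845).
e_1·c_2 = 0.5883·(-1) + (-0.1961)·0 + (-0.7845)·4 = -3.7262.
u_2 = c_2 + 3.7262·e_1 = (1.1923, -0.7308, 1.0769).
‖u_2‖ = 1.7650, so e_2 = (0.6755, -0.4140, 0.6101).
e_1·c_3 = 0.5883·1 + (-0.1961)·3 + (-0.7845)·4 = -3.1379; e_2·c_3 = 0.6755·1 + (-0.4140)·3 + 0.6101·4 = 1.8740.
u_3 = c_3 + 3.1379·e_1 − 1.8740·e_2 = (1.5802, 3.1605, 0.3951).
‖u_3‖ = 3.5556, so e_3 = (0.4444, 0.8889, 0.1111).

Q = [[0.5883, 0.6755, 0.4444], [-0.1961, -0.4140, 0.8889], [-0.7845, 0.6101, 0.1111]], R = [[5.0990, -3.7262, -3.1379], [0.0000, 1.7650, 1.8740], [0.0000, 0.0000, 3.5556]]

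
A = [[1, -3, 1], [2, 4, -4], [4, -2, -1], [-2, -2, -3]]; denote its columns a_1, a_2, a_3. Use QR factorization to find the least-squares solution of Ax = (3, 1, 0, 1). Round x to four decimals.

a_1 = (1, 2, 4, -2); ‖a_1‖ = 5.0000, so e_1 = (0.2000, 0.4000, 0.8000, -0.4000).
e_1·a_2 = 0.2000·(-3) + 0.4000·4 + 0.8000·(-2) + (-0.4000)·(-2) = 0.2000.
u_2 = a_2 − 0.2000·e_1 = (-3.0400, 3.9200, -2.1600, -1.9200).
‖u_2‖ = 5.7411, so e_2 = (-0.5295, 0.6828, -0.3762, -0.3344).
e_1·a_3 = 0.2000·1 + 0.4000·(-4) + 0.8000·(-1) + (-0.4000)·(-3) = -1.0000; e_2·a_3 = (-0.5295)·1 + 0.6828·(-4) + (-0.3762)·(-1) + (-0.3344)·(-3) = -1.8812.
u_3 = a_3 + 1.0000·e_1 + 1.8812·e_2 = (0.2039, -2.3155, -0.9078, -4.0291).
‖u_3‖ = 4.7393, so e_3 = (0.0430, -0.4886, -0.1915, -0.8501).
Qᵀb = (0.6000, -1.2402, -1.2097).
Back-substitute: x_3 = -1.2097/4.7393 = -0.2552.
x_2 = (-1.2402 + 1.8812·(-0.2552))/5.7411 = -0.2997.
x_1 = (0.6000 − 0.2000·(-0.2997) + 1.0000·(-0.2552))/5.0000 = 0.0809.

x = (0.0809, -0.2997, -0.2552)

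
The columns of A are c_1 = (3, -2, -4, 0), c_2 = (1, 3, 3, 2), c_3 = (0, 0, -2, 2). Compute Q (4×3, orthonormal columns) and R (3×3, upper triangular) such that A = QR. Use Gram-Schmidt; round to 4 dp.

c_1 = (3, -2, -4, 0); ‖c_1‖ = 5.3852, so e_1 = (0.5571, -0.3714, -0.7428, 0.0000).
e_1·c_2 = 0.5571·1 + (-0.3714)·3 + (-0.7428)·3 + 0.0000·2 = -2.7854.
u_2 = c_2 + 2.7854·e_1 = (2.5517, 1.9655, 0.9310, 2.0000).
‖u_2‖ = 3.9040, so e_2 = (0.6536, 0.5035, 0.2385, 0.5123).
e_1·c_3 = 0.5571·0 + (-0.3714)·0 + (-0.7428)·(-2) + 0.0000·2 = 1.4856; e_2·c_3 = 0.6536·0 + 0.5035·0 + 0.2385·(-2) + 0.5123·2 = 0.5476.
u_3 = c_3 − 1.4856·e_1 − 0.5476·e_2 = (-1.1855, 0.2760, -1.0271, 1.7195).
‖u_3‖ = 2.3438, so e_3 = (-0.5058, 0.1178, -0.4382, 0.7336).

Q = [[0.5571, 0.6536, -0.5058], [-0.3714, 0.5035, 0.1178], [-0.7428, 0.2385, -0.4382], [0.0000, 0.5123, 0.7336]], R = [[5.3852, -2.7854, 1.4856], [0.0000, 3.9040, 0.5476], [0.0000, 0.0000, 2.3438]]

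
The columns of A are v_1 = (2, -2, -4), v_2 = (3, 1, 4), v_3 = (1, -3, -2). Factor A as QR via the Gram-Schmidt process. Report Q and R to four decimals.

Q = [[0.4082, 0.8944, -0.1826], [-0.4082, 0.0000, -0.9129], [-0.8165, 0.4472, 0.3651]], R = [[4.8990, -2.4495, 3.2660], [0.0000, 4.4721, 0.0000], [0.0000, 0.0000, 1.8257]]

v_1 = (2, -2, -4); ‖v_1‖ = 4.8990, so q_1 = (0.4082, -0.4082, -0.8165).
q_1·v_2 = 0.4082·3 + (-0.4082)·1 + (-0.8165)·4 = -2.4495.
u_2 = v_2 + 2.4495·q_1 = (4.0000, 0.0000, 2.0000).
‖u_2‖ = 4.4721, so q_2 = (0.8944, 0.0000, 0.4472).
q_1·v_3 = 0.4082·1 + (-0.4082)·(-3) + (-0.8165)·(-2) = 3.2660; q_2·v_3 = 0.8944·1 + (0.0000)·(-3) + 0.4472·(-2) = 0.0000.
u_3 = v_3 − 3.2660·q_1 − 0.0000·q_2 = (-0.3333, -1.6667, 0.6667).
‖u_3‖ = 1.8257, so q_3 = (-0.1826, -0.9129, 0.3651).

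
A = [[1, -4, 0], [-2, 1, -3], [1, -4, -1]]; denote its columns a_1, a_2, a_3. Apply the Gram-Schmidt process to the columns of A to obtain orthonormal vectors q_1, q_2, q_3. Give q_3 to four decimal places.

a_1 = (1, -2, 1); ‖a_1‖ = 2.4495, so q_1 = (0.4082, -0.8165, 0.4082).
q_1·a_2 = 0.4082·(-4) + (-0.8165)·1 + 0.4082·(-4) = -4.0825.
u_2 = a_2 + 4.0825·q_1 = (-2.3333, -2.3333, -2.3333).
‖u_2‖ = 4.0415, so q_2 = (-0.5774, -0.5774, -0.5774).
q_1·a_3 = 0.4082·0 + (-0.8165)·(-3) + 0.4082·(-1) = 2.0412; q_2·a_3 = (-0.5774)·0 + (-0.5774)·(-3) + (-0.5774)·(-1) = 2.3094.
u_3 = a_3 − 2.0412·q_1 − 2.3094·q_2 = (0.5000, 0.0000, -0.5000).
‖u_3‖ = 0.7071, so q_3 = (0.7071, 0.0000, -0.7071).

q_3 = (0.7071, 0.0000, -0.7071)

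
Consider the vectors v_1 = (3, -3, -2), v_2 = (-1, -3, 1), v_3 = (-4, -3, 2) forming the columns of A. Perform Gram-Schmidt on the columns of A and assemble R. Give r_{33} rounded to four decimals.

e_1 = v_1/‖v_1‖ = (3, -3, -2)/4.6904 = (0.6396, -0.6396, -0.4264).
r_{12} = e_1·v_2 = 0.8528.
u_2 = v_2 − 0.8528·e_1 = (-1.5455, -2.4545, 1.3636).
‖u_2‖ = 3.2051, so e_2 = (-0.4822, -0.7658, 0.4255).
r_{13} = e_1·v_3 = -1.4924; r_{23} = e_2·v_3 = 5.0771.
u_3 = v_3 + 1.4924·e_1 − 5.0771·e_2 = (-0.5973, -0.0664, -0.7965).
r_{33} = ‖u_3‖ = 0.9978.

r_{33} = 0.9978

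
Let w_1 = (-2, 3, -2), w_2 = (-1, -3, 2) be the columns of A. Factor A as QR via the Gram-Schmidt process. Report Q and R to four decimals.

Q = [[-0.4851, -0.8745], [0.7276, -0.4036], [-0.4851, 0.2691]], R = [[4.1231, -2.6679], [0.0000, 2.6234]]

w_1 = (-2, 3, -2); ‖w_1‖ = 4.1231, so e_1 = (-0.4851, 0.7276, -0.4851).
e_1·w_2 = (-0.4851)·(-1) + 0.7276·(-3) + (-0.4851)·2 = -2.6679.
u_2 = w_2 + 2.6679·e_1 = (-2.2941, -1.0588, 0.7059).
‖u_2‖ = 2.6234, so e_2 = (-0.8745, -0.4036, 0.2691).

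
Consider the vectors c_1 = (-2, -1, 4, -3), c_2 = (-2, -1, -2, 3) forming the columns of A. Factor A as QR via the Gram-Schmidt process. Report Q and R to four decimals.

Q = [[-0.3651, -0.7707], [-0.1826, -0.3853], [0.7303, -0.1101], [-0.5477, 0.4954]], R = [[5.4772, -2.1909], [0.0000, 3.6332]]

q_1 = c_1/‖c_1‖ = (-2, -1, 4, -3)/5.4772 = (-0.3651, -0.1826, 0.7303, -0.5477).
r_{12} = q_1·c_2 = -2.1909.
u_2 = c_2 + 2.1909·q_1 = (-2.8000, -1.4000, -0.4000, 1.8000).
‖u_2‖ = 3.6332, so q_2 = (-0.7707, -0.3853, -0.1101, 0.4954).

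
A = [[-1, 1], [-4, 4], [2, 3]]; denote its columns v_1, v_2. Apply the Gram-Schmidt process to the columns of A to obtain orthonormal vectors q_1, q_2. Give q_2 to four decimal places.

q_2 = (0.1059, 0.4234, 0.8997)

q_1 = v_1/‖v_1‖ = (-1, -4, 2)/4.5826 = (-0.2182, -0.8729, 0.4364).
r_{12} = q_1·v_2 = -2.4004.
u_2 = v_2 + 2.4004·q_1 = (0.4762, 1.9048, 4.0476).
‖u_2‖ = 4.4987, so q_2 = (0.1059, 0.4234, 0.8997).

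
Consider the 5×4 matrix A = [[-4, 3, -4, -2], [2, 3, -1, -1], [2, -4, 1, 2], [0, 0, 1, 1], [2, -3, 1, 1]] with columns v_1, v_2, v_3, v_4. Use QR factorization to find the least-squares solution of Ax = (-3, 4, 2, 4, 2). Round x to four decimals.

x = (1.0762, 1.5960, -1.0574, 4.0684)

v_1 = (-4, 2, 2, 0, 2); ‖v_1‖ = 5.2915, so e_1 = (-0.7559, 0.3780, 0.3780, 0.0000, 0.3780).
e_1·v_2 = (-0.7559)·3 + 0.3780·3 + 0.3780·(-4) + 0.0000·0 + 0.3780·(-3) = -3.7796.
u_2 = v_2 + 3.7796·e_1 = (0.1429, 4.4286, -2.5714, 0.0000, -1.5714).
‖u_2‖ = 5.3586, so e_2 = (0.0267, 0.8264, -0.4799, 0.0000, -0.2933).
e_1·v_3 = (-0.7559)·(-4) + 0.3780·(-1) + 0.3780·1 + 0.0000·1 + 0.3780·1 = 3.4017; e_2·v_3 = 0.0267·(-4) + 0.8264·(-1) + (-0.4799)·1 + 0.0000·1 + (-0.2933)·1 = -1.7062.
u_3 = v_3 − 3.4017·e_1 + 1.7062·e_2 = (-1.3831, -0.8756, -1.1045, 1.0000, -0.7861).
‖u_3‖ = 2.3489, so e_3 = (-0.5888, -0.3728, -0.4702, 0.4257, -0.3347).
e_1·v_4 = (-0.7559)·(-2) + 0.3780·(-1) + 0.3780·2 + 0.0000·1 + 0.3780·1 = 2.2678; e_2·v_4 = 0.0267·(-2) + 0.8264·(-1) + (-0.4799)·2 + 0.0000·1 + (-0.2933)·1 = -2.1328; e_3·v_4 = (-0.5888)·(-2) + (-0.3728)·(-1) + (-0.4702)·2 + 0.4257·1 + (-0.3347)·1 = 0.7011.
u_4 = v_4 − 2.2678·e_1 + 2.1328·e_2 − 0.7011·e_3 = (0.1839, 0.1668, 0.4491, 0.7015, -0.2480).
‖u_4‖ = 0.9039, so e_4 = (0.2035, 0.1846, 0.4968, 0.7762, -0.2743).
Qᵀb = (5.2915, 1.6796, 0.3685, 3.6773).
Back-substitute: x_4 = 3.6773/0.9039 = 4.0684.
x_3 = (0.3685 − 0.7011·4.0684)/2.3489 = -1.0574.
x_2 = (1.6796 + 1.7062·(-1.0574) + 2.1328·4.0684)/5.3586 = 1.5960.
x_1 = (5.2915 + 3.7796·1.5960 − 3.4017·(-1.0574) − 2.2678·4.0684)/5.2915 = 1.0762.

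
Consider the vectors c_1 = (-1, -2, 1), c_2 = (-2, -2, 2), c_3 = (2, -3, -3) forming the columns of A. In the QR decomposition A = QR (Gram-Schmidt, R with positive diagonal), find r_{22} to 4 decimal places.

c_1 = (-1, -2, 1); ‖c_1‖ = 2.4495, so q_1 = (-0.4082, -0.8165, 0.4082).
q_1·c_2 = (-0.4082)·(-2) + (-0.8165)·(-2) + 0.4082·2 = 3.2660.
u_2 = c_2 − 3.2660·q_1 = (-0.6667, 0.6667, 0.6667).
r_{22} = ‖u_2‖ = 1.1547.

r_{22} = 1.1547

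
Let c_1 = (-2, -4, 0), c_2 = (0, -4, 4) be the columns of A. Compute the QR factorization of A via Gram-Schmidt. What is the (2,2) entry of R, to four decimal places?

c_1 = (-2, -4, 0); ‖c_1‖ = 4.4721, so q_1 = (-0.4472, -0.8944, 0.0000).
q_1·c_2 = (-0.4472)·0 + (-0.8944)·(-4) + 0.0000·4 = 3.5777.
u_2 = c_2 − 3.5777·q_1 = (1.6000, -0.8000, 4.0000).
r_{22} = ‖u_2‖ = 4.3818.

r_{22} = 4.3818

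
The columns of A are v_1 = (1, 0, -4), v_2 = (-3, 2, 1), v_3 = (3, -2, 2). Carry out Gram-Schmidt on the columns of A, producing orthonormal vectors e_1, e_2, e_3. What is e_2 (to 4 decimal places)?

e_1 = v_1/‖v_1‖ = (1, 0, -4)/4.1231 = (0.2425, 0.0000, -0.9701).
r_{12} = e_1·v_2 = -1.6977.
u_2 = v_2 + 1.6977·e_1 = (-2.5882, 2.0000, -0.6471).
‖u_2‖ = 3.3343, so e_2 = (-0.7762, 0.5998, -0.1941).

e_2 = (-0.7762, 0.5998, -0.1941)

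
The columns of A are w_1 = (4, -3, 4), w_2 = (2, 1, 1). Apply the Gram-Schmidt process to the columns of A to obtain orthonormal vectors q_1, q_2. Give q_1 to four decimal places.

q_1 = (0.6247, -0.4685, 0.6247)

w_1 = (4, -3, 4); ‖w_1‖ = 6.4031, so q_1 = (0.6247, -0.4685, 0.6247).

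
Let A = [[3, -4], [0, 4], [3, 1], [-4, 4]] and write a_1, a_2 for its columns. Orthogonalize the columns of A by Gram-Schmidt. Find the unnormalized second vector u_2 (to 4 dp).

a_1 = (3, 0, 3, -4); ‖a_1‖ = 5.8310, so e_1 = (0.5145, 0.0000, 0.5145, -0.6860).
e_1·a_2 = 0.5145·(-4) + 0.0000·4 + 0.5145·1 + (-0.6860)·4 = -4.2875.
u_2 = a_2 + 4.2875·e_1 = (-1.7941, 4.0000, 3.2059, 1.0588).

u_2 = (-1.7941, 4.0000, 3.2059, 1.0588)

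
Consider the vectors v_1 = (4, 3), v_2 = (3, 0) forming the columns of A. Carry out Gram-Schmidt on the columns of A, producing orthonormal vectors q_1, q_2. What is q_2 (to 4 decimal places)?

q_2 = (0.6000, -0.8000)

q_1 = v_1/‖v_1‖ = (4, 3)/5.0000 = (0.8000, 0.6000).
r_{12} = q_1·v_2 = 2.4000.
u_2 = v_2 − 2.4000·q_1 = (1.0800, -1.4400).
‖u_2‖ = 1.8000, so q_2 = (0.6000, -0.8000).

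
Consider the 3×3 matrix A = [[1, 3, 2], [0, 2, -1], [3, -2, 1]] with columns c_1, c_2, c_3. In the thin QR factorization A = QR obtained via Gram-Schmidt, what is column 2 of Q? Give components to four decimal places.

e_2 = (0.8224, 0.4984, -0.2741)

e_1 = c_1/‖c_1‖ = (1, 0, 3)/3.1623 = (0.3162, 0.0000, 0.9487).
r_{12} = e_1·c_2 = -0.9487.
u_2 = c_2 + 0.9487·e_1 = (3.3000, 2.0000, -1.1000).
‖u_2‖ = 4.0125, so e_2 = (0.8224, 0.4984, -0.2741).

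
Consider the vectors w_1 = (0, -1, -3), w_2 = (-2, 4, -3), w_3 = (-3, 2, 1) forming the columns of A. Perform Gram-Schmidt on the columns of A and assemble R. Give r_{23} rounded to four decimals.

e_1 = w_1/‖w_1‖ = (0, -1, -3)/3.1623 = (0.0000, -0.3162, -0.9487).
r_{12} = e_1·w_2 = 1.5811.
u_2 = w_2 − 1.5811·e_1 = (-2.0000, 4.5000, -1.5000).
‖u_2‖ = 5.1478, so e_2 = (-0.3885, 0.8742, -0.2914).
r_{23} = e_2·w_3 = 2.6225.

r_{23} = 2.6225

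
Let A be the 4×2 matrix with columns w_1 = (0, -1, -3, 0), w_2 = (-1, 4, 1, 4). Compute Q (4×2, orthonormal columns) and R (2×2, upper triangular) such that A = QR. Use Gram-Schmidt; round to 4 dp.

e_1 = w_1/‖w_1‖ = (0, -1, -3, 0)/3.1623 = (0.0000, -0.3162, -0.9487, 0.0000).
r_{12} = e_1·w_2 = -2.2136.
u_2 = w_2 + 2.2136·e_1 = (-1.0000, 3.3000, -1.1000, 4.0000).
‖u_2‖ = 5.3944, so e_2 = (-0.1854, 0.6117, -0.2039, 0.7415).

Q = [[0.0000, -0.1854], [-0.3162, 0.6117], [-0.9487, -0.2039], [0.0000, 0.7415]], R = [[3.1623, -2.2136], [0.0000, 5.3944]]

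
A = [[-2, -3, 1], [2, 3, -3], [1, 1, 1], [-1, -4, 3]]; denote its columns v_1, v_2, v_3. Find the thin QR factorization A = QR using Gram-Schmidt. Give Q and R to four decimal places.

q_1 = v_1/‖v_1‖ = (-2, 2, 1, -1)/3.1623 = (-0.6325, 0.6325, 0.3162, -0.3162).
r_{12} = q_1·v_2 = 5.3759.
u_2 = v_2 − 5.3759·q_1 = (0.4000, -0.4000, -0.7000, -2.3000).
‖u_2‖ = 2.4698, so q_2 = (0.1620, -0.1620, -0.2834, -0.9312).
r_{13} = q_1·v_3 = -3.1623; r_{23} = q_2·v_3 = -2.4293.
u_3 = v_3 + 3.1623·q_1 + 2.4293·q_2 = (-0.6066, -1.3934, 1.3115, -0.2623).
‖u_3‖ = 2.0244, so q_3 = (-0.2996, -0.6883, 0.6478, -0.1296).

Q = [[-0.6325, 0.1620, -0.2996], [0.6325, -0.1620, -0.6883], [0.3162, -0.2834, 0.6478], [-0.3162, -0.9312, -0.1296]], R = [[3.1623, 5.3759, -3.1623], [0.0000, 2.4698, -2.4293], [0.0000, 0.0000, 2.0244]]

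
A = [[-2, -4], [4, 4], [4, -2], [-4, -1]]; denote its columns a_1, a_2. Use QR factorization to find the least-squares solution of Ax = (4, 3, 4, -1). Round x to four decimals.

a_1 = (-2, 4, 4, -4); ‖a_1‖ = 7.2111, so q_1 = (-0.2774, 0.5547, 0.5547, -0.5547).
q_1·a_2 = (-0.2774)·(-4) + 0.5547·4 + 0.5547·(-2) + (-0.5547)·(-1) = 2.7735.
u_2 = a_2 − 2.7735·q_1 = (-3.2308, 2.4615, -3.5385, 0.5385).
‖u_2‖ = 5.4137, so q_2 = (-0.5968, 0.4547, -0.6536, 0.0995).
Qᵀb = (3.3282, -3.7370).
Back-substitute: x_2 = -3.7370/5.4137 = -0.6903.
x_1 = (3.3282 − 2.7735·(-0.6903))/7.2111 = 0.7270.

x = (0.7270, -0.6903)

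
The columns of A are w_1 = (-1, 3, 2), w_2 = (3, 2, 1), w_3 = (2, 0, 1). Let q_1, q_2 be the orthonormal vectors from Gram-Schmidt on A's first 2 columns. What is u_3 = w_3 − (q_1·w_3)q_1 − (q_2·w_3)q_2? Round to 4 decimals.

u_3 = (0.0760, -0.5322, 0.8363)

q_1 = w_1/‖w_1‖ = (-1, 3, 2)/3.7417 = (-0.2673, 0.8018, 0.5345).
r_{12} = q_1·w_2 = 1.3363.
u_2 = w_2 − 1.3363·q_1 = (3.3571, 0.9286, 0.2857).
‖u_2‖ = 3.4949, so q_2 = (0.9606, 0.2657, 0.0818).
r_{13} = q_1·w_3 = 0.0000; r_{23} = q_2·w_3 = 2.0029.
u_3 = w_3 + 0.0000·q_1 − 2.0029·q_2 = (0.0760, -0.5322, 0.8363).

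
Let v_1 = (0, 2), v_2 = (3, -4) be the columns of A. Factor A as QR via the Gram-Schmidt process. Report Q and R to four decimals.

Q = [[0.0000, 1.0000], [1.0000, 0.0000]], R = [[2.0000, -4.0000], [0.0000, 3.0000]]

v_1 = (0, 2); ‖v_1‖ = 2.0000, so q_1 = (0.0000, 1.0000).
q_1·v_2 = 0.0000·3 + 1.0000·(-4) = -4.0000.
u_2 = v_2 + 4.0000·q_1 = (3.0000, 0.0000).
‖u_2‖ = 3.0000, so q_2 = (1.0000, 0.0000).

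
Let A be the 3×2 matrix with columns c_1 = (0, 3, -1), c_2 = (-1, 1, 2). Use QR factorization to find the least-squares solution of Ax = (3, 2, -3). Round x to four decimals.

x = (1.0339, -1.3390)

c_1 = (0, 3, -1); ‖c_1‖ = 3.1623, so q_1 = (0.0000, 0.9487, -0.3162).
q_1·c_2 = 0.0000·(-1) + 0.9487·1 + (-0.3162)·2 = 0.3162.
u_2 = c_2 − 0.3162·q_1 = (-1.0000, 0.7000, 2.1000).
‖u_2‖ = 2.4290, so q_2 = (-0.4117, 0.2882, 0.8646).
Qᵀb = (2.8460, -3.2524).
Back-substitute: x_2 = -3.2524/2.4290 = -1.3390.
x_1 = (2.8460 − 0.3162·(-1.3390))/3.1623 = 1.0339.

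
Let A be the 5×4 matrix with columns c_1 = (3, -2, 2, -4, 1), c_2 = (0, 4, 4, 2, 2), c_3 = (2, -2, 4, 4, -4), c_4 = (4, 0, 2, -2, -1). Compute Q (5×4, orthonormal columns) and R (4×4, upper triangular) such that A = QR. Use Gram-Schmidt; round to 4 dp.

c_1 = (3, -2, 2, -4, 1); ‖c_1‖ = 5.8310, so e_1 = (0.5145, -0.3430, 0.3430, -0.6860, 0.1715).
e_1·c_2 = 0.5145·0 + (-0.3430)·4 + 0.3430·4 + (-0.6860)·2 + 0.1715·2 = -1.0290.
u_2 = c_2 + 1.0290·e_1 = (0.5294, 3.6471, 4.3529, 1.2941, 2.1765).
‖u_2‖ = 6.2403, so e_2 = (0.0848, 0.5844, 0.6976, 0.2074, 0.3488).
e_1·c_3 = 0.5145·2 + (-0.3430)·(-2) + 0.3430·4 + (-0.6860)·4 + 0.1715·(-4) = -0.3430; e_2·c_3 = 0.0848·2 + 0.5844·(-2) + 0.6976·4 + 0.2074·4 + 0.3488·(-4) = 1.2254.
u_3 = c_3 + 0.3430·e_1 − 1.2254·e_2 = (2.0725, -2.8338, 3.2628, 3.5106, -4.3686).
‖u_3‖ = 7.3743, so e_3 = (0.2810, -0.3843, 0.4425, 0.4761, -0.5924).
e_1·c_4 = 0.5145·4 + (-0.3430)·0 + 0.3430·2 + (-0.6860)·(-2) + 0.1715·(-1) = 3.9445; e_2·c_4 = 0.0848·4 + 0.5844·0 + 0.6976·2 + 0.2074·(-2) + 0.3488·(-1) = 0.9709; e_3·c_4 = 0.2810·4 + (-0.3843)·0 + 0.4425·2 + 0.4761·(-2) + (-0.5924)·(-1) = 1.6494.
u_4 = c_4 − 3.9445·e_1 − 0.9709·e_2 − 1.6494·e_3 = (1.4247, 1.4193, -0.7600, -0.2807, -1.0380).
‖u_4‖ = 2.4037, so e_4 = (0.5927, 0.5905, -0.3162, -0.1168, -0.4318).

Q = [[0.5145, 0.0848, 0.2810, 0.5927], [-0.3430, 0.5844, -0.3843, 0.5905], [0.3430, 0.6976, 0.4425, -0.3162], [-0.6860, 0.2074, 0.4761, -0.1168], [0.1715, 0.3488, -0.5924, -0.4318]], R = [[5.8310, -1.0290, -0.3430, 3.9445], [0.0000, 6.2403, 1.2254, 0.9709], [0.0000, 0.0000, 7.3743, 1.6494], [0.0000, 0.0000, 0.0000, 2.4037]]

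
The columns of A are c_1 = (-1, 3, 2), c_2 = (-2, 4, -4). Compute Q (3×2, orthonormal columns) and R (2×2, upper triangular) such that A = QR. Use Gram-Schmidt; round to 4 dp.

c_1 = (-1, 3, 2); ‖c_1‖ = 3.7417, so e_1 = (-0.2673, 0.8018, 0.5345).
e_1·c_2 = (-0.2673)·(-2) + 0.8018·4 + 0.5345·(-4) = 1.6036.
u_2 = c_2 − 1.6036·e_1 = (-1.5714, 2.7143, -4.8571).
‖u_2‖ = 5.7817, so e_2 = (-0.2718, 0.4695, -0.8401).

Q = [[-0.2673, -0.2718], [0.8018, 0.4695], [0.5345, -0.8401]], R = [[3.7417, 1.6036], [0.0000, 5.7817]]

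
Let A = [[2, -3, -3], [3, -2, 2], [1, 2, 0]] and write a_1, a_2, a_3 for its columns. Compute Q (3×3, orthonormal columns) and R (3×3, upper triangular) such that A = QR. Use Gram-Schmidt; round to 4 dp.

Q = [[0.5345, -0.5005, -0.6810], [0.8018, 0.0455, 0.5959], [0.2673, 0.8645, -0.4256]], R = [[3.7417, -2.6726, 0.0000], [0.0000, 3.1396, 1.5926], [0.0000, 0.0000, 3.2348]]

a_1 = (2, 3, 1); ‖a_1‖ = 3.7417, so e_1 = (0.5345, 0.8018, 0.2673).
e_1·a_2 = 0.5345·(-3) + 0.8018·(-2) + 0.2673·2 = -2.6726.
u_2 = a_2 + 2.6726·e_1 = (-1.5714, 0.1429, 2.7143).
‖u_2‖ = 3.1396, so e_2 = (-0.5005, 0.0455, 0.8645).
e_1·a_3 = 0.5345·(-3) + 0.8018·2 + 0.2673·0 = 0.0000; e_2·a_3 = (-0.5005)·(-3) + 0.0455·2 + 0.8645·0 = 1.5926.
u_3 = a_3 + 0.0000·e_1 − 1.5926·e_2 = (-2.2029, 1.9275, -1.3768).
‖u_3‖ = 3.2348, so e_3 = (-0.6810, 0.5959, -0.4256).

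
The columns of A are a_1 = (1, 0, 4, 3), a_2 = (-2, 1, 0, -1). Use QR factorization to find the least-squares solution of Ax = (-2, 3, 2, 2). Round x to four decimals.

x = (0.7405, 1.4504)

q_1 = a_1/‖a_1‖ = (1, 0, 4, 3)/5.0990 = (0.1961, 0.0000, 0.7845, 0.5883).
r_{12} = q_1·a_2 = -0.9806.
u_2 = a_2 + 0.9806·q_1 = (-1.8077, 1.0000, 0.7692, -0.4231).
‖u_2‖ = 2.2447, so q_2 = (-0.8053, 0.4455, 0.3427, -0.1885).
Qᵀb = (2.3534, 3.2556).
Back-substitute: x_2 = 3.2556/2.2447 = 1.4504.
x_1 = (2.3534 + 0.9806·1.4504)/5.0990 = 0.7405.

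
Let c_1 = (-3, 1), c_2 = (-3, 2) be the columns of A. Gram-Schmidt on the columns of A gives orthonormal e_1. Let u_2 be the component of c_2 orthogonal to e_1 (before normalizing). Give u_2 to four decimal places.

c_1 = (-3, 1); ‖c_1‖ = 3.1623, so e_1 = (-0.9487, 0.3162).
e_1·c_2 = (-0.9487)·(-3) + 0.3162·2 = 3.4785.
u_2 = c_2 − 3.4785·e_1 = (0.3000, 0.9000).

u_2 = (0.3000, 0.9000)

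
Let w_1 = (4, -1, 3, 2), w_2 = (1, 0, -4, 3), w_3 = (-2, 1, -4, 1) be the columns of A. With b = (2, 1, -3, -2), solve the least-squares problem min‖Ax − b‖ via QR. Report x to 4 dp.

q_1 = w_1/‖w_1‖ = (4, -1, 3, 2)/5.4772 = (0.7303, -0.1826, 0.5477, 0.3651).
r_{12} = q_1·w_2 = -0.3651.
u_2 = w_2 + 0.3651·q_1 = (1.2667, -0.0667, -3.8000, 3.1333).
‖u_2‖ = 5.0859, so q_2 = (0.2491, -0.0131, -0.7472, 0.6161).
r_{13} = q_1·w_3 = -3.4689; r_{23} = q_2·w_3 = 3.0935.
u_3 = w_3 + 3.4689·q_1 − 3.0935·q_2 = (-0.2371, 0.4072, 0.2113, 0.3608).
‖u_3‖ = 0.6300, so q_3 = (-0.3764, 0.6464, 0.3355, 0.5727).
Qᵀb = (-1.0954, 1.4943, -2.2582).
Back-substitute: x_3 = -2.2582/0.6300 = -3.5844.
x_2 = (1.4943 − 3.0935·(-3.5844))/5.0859 = 2.4740.
x_1 = (-1.0954 + 0.3651·2.4740 + 3.4689·(-3.5844))/5.4772 = -2.3052.

x = (-2.3052, 2.4740, -3.5844)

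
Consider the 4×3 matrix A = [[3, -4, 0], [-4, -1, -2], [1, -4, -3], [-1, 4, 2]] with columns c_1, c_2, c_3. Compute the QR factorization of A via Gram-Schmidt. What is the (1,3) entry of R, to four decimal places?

r_{13} = 0.5774

c_1 = (3, -4, 1, -1); ‖c_1‖ = 5.1962, so q_1 = (0.5774, -0.7698, 0.1925, -0.1925).
r_{13} = q_1·c_3 = 0.5774.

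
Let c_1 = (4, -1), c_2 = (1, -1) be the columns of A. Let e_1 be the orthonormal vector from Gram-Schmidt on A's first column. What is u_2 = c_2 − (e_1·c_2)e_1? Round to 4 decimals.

c_1 = (4, -1); ‖c_1‖ = 4.1231, so e_1 = (0.9701, -0.2425).
e_1·c_2 = 0.9701·1 + (-0.2425)·(-1) = 1.2127.
u_2 = c_2 − 1.2127·e_1 = (-0.1765, -0.7059).

u_2 = (-0.1765, -0.7059)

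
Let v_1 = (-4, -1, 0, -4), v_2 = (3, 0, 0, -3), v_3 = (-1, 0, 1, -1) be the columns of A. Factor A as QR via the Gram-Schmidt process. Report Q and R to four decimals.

q_1 = v_1/‖v_1‖ = (-4, -1, 0, -4)/5.7446 = (-0.6963, -0.1741, 0.0000, -0.6963).
r_{12} = q_1·v_2 = 0.0000.
u_2 = v_2 + 0.0000·q_1 = (3.0000, 0.0000, 0.0000, -3.0000).
‖u_2‖ = 4.2426, so q_2 = (0.7071, 0.0000, 0.0000, -0.7071).
r_{13} = q_1·v_3 = 1.3926; r_{23} = q_2·v_3 = 0.0000.
u_3 = v_3 − 1.3926·q_1 + 0.0000·q_2 = (-0.0303, 0.2424, 1.0000, -0.0303).
‖u_3‖ = 1.0299, so q_3 = (-0.0294, 0.2354, 0.9710, -0.0294).

Q = [[-0.6963, 0.7071, -0.0294], [-0.1741, 0.0000, 0.2354], [0.0000, 0.0000, 0.9710], [-0.6963, -0.7071, -0.0294]], R = [[5.7446, 0.0000, 1.3926], [0.0000, 4.2426, 0.0000], [0.0000, 0.0000, 1.0299]]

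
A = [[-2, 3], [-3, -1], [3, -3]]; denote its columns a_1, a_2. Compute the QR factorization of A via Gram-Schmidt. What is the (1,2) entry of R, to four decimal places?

a_1 = (-2, -3, 3); ‖a_1‖ = 4.6904, so q_1 = (-0.4264, -0.6396, 0.6396).
r_{12} = q_1·a_2 = -2.5584.

r_{12} = -2.5584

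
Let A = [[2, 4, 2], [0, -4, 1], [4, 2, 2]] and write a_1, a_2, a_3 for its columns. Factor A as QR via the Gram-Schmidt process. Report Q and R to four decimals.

e_1 = a_1/‖a_1‖ = (2, 0, 4)/4.4721 = (0.4472, 0.0000, 0.8944).
r_{12} = e_1·a_2 = 3.5777.
u_2 = a_2 − 3.5777·e_1 = (2.4000, -4.0000, -1.2000).
‖u_2‖ = 4.8166, so e_2 = (0.4983, -0.8305, -0.2491).
r_{13} = e_1·a_3 = 2.6833; r_{23} = e_2·a_3 = -0.3322.
u_3 = a_3 − 2.6833·e_1 + 0.3322·e_2 = (0.9655, 0.7241, -0.4828).
‖u_3‖ = 1.2999, so e_3 = (0.7428, 0.5571, -0.3714).

Q = [[0.4472, 0.4983, 0.7428], [0.0000, -0.8305, 0.5571], [0.8944, -0.2491, -0.3714]], R = [[4.4721, 3.5777, 2.6833], [0.0000, 4.8166, -0.3322], [0.0000, 0.0000, 1.2999]]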